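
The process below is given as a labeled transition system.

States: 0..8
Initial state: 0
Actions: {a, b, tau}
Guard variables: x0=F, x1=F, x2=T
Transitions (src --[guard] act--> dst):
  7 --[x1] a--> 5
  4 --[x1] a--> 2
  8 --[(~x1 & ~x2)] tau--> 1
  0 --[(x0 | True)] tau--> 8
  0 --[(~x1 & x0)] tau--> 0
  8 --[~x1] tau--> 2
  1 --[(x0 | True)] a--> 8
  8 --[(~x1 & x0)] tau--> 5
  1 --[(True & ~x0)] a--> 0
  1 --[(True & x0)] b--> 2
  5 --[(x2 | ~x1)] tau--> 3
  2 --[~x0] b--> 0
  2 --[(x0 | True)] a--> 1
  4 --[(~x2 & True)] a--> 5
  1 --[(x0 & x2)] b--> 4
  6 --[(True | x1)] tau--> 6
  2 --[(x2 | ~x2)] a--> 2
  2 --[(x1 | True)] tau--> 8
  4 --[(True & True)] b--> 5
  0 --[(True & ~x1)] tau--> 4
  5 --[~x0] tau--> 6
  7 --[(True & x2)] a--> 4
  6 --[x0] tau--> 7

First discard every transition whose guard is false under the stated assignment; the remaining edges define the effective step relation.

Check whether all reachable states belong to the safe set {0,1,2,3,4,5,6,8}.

Answer: INVARIANT HOLDS

Analysis:
Inv-set: {0,1,2,3,4,5,6,8}
Reach set: {0,1,2,3,4,5,6,8}
  0: safe
  1: safe
  2: safe
  3: safe
  4: safe
  5: safe
  6: safe
  8: safe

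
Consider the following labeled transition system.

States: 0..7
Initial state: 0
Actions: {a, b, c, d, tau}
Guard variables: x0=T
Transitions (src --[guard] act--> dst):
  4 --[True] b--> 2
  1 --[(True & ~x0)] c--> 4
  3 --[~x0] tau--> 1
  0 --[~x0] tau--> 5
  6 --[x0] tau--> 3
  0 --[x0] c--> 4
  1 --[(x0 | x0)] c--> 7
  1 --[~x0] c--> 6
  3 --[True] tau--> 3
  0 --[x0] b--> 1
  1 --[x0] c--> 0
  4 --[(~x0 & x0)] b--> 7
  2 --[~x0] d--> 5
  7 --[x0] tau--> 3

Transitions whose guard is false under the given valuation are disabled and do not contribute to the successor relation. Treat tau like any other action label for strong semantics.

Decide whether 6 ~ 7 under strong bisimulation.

Compute ~ classes (split until stable):
  round 0: {{0,1,2,3,4,5,6,7}}
  round 1: {{0},{1},{2,5},{3,6,7},{4}}
5 equivalence class(es) (converged in 2)
class of 6: {3,6,7}; class of 7: {3,6,7}

Answer: BISIMILAR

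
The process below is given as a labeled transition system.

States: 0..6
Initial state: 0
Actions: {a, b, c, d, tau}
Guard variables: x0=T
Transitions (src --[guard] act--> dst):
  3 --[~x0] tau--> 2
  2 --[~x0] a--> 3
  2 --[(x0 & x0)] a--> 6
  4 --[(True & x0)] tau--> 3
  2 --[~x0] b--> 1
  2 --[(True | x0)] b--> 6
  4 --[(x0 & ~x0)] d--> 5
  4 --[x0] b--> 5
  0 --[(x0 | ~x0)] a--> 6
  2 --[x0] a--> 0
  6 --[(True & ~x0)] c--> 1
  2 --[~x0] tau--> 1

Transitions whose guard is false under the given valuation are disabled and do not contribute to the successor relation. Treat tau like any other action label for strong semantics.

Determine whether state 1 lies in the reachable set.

Answer: UNREACHABLE

Working:
After dropping false guards: 6 live edges.
L0 = {0}
L1 = {6}  cumulative {0,6}
Reachable = {0,6}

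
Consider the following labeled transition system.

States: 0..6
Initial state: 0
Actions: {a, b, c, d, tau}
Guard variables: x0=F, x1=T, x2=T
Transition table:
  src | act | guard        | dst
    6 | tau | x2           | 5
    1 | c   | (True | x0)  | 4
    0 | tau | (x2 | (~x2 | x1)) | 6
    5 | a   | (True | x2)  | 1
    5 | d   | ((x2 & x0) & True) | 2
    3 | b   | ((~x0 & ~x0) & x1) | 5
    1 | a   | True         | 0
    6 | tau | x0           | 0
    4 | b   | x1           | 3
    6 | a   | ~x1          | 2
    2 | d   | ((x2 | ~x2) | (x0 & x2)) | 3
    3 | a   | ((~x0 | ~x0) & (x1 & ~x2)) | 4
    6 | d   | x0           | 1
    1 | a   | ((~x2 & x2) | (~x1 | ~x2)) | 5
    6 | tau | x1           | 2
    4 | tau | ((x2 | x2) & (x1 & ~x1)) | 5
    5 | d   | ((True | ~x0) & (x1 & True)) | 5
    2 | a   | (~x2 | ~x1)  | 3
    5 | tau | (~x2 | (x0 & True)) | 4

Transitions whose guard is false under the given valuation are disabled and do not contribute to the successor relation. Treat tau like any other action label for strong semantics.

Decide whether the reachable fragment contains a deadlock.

Reachable = {0,1,2,3,4,5,6}
  0: tau→6  [1 exit(s)]
  1: a→0  c→4  [2 exit(s)]
  2: d→3  [1 exit(s)]
  3: b→5  [1 exit(s)]
  4: b→3  [1 exit(s)]
  5: a→1  d→5  [2 exit(s)]
  6: tau→2  tau→5  [2 exit(s)]

Answer: DEADLOCK-FREE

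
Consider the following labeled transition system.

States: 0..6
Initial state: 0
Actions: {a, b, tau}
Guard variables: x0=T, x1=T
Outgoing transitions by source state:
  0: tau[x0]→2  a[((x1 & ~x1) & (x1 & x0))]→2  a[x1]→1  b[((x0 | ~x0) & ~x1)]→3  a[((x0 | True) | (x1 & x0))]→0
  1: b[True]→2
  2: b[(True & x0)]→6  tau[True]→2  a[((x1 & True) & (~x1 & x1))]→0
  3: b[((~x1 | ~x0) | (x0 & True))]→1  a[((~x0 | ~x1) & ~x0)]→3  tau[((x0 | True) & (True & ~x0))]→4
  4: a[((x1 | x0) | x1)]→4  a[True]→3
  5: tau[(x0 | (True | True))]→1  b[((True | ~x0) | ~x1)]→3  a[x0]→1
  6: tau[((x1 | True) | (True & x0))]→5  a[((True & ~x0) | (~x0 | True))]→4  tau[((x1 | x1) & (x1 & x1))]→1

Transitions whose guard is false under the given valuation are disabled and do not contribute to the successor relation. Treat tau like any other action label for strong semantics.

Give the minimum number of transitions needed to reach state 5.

Answer: 3

Working:
Breadth-first toward 5:
  L0 = {0}
  L1 = {1,2}
  L2 = {6}
  L3 = {4,5}
5 enters at depth 3; path tau·b·tau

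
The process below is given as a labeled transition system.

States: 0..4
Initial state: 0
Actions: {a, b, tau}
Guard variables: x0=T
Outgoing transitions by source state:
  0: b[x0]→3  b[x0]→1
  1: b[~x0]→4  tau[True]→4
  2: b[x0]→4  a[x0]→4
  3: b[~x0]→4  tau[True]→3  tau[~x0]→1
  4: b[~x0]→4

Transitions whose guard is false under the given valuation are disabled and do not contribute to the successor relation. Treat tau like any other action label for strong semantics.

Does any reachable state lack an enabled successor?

Answer: DEADLOCK at state 4

Working:
R = {0,1,3,4}
  0: b→1  b→3  [2 exit(s)]
  1: tau→4  [1 exit(s)]
  3: tau→3  [1 exit(s)]
  4: ∅  [STUCK]
trace reaching 4: b·tau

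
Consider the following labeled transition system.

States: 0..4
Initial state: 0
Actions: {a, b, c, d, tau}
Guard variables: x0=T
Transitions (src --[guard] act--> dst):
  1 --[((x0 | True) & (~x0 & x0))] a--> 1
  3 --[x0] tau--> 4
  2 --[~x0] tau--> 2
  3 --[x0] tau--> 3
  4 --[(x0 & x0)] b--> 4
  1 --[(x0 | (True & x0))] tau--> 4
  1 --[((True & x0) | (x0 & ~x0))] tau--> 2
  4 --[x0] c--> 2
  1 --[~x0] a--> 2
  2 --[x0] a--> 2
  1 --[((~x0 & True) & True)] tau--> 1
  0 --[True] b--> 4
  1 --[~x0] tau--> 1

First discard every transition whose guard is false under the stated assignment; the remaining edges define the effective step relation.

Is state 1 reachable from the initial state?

After dropping false guards: 8 live edges.
Layer 0: {0}
Layer 1: {4}  now seen {0,4}
Layer 2: {2}  now seen {0,2,4}
R = {0,2,4}

Answer: UNREACHABLE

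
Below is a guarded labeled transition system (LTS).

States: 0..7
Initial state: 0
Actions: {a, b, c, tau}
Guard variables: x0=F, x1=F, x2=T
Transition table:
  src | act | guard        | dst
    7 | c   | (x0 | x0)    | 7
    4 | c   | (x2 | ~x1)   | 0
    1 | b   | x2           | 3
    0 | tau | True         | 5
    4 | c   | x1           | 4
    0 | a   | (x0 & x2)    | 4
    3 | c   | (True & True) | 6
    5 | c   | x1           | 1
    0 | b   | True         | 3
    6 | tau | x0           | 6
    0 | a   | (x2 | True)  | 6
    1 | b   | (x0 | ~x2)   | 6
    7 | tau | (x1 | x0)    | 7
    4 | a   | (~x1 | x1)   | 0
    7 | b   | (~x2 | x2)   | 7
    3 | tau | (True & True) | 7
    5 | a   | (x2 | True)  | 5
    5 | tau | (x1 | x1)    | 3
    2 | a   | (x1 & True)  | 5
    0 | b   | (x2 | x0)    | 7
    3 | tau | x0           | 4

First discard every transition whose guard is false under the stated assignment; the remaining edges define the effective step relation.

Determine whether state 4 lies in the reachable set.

Answer: UNREACHABLE

Analysis:
11 transition(s) survive guard evaluation.
L0 = {0}
L1 = {3,5,6,7}  now seen {0,3,5,6,7}
Reach set: {0,3,5,6,7}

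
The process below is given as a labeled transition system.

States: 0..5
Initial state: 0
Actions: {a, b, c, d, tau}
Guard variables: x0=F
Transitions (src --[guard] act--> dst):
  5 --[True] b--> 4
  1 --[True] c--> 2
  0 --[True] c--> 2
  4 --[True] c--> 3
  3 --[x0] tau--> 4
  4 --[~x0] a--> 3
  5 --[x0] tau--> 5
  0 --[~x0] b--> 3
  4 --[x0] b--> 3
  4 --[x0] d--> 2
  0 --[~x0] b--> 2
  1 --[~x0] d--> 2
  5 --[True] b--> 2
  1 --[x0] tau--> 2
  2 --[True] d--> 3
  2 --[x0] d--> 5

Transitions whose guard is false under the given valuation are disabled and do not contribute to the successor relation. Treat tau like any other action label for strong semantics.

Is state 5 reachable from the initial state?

Answer: UNREACHABLE

Trace:
After dropping false guards: 10 live edges.
L0 = {0}
L1 = {2,3}  cumulative {0,2,3}
Reachable = {0,2,3}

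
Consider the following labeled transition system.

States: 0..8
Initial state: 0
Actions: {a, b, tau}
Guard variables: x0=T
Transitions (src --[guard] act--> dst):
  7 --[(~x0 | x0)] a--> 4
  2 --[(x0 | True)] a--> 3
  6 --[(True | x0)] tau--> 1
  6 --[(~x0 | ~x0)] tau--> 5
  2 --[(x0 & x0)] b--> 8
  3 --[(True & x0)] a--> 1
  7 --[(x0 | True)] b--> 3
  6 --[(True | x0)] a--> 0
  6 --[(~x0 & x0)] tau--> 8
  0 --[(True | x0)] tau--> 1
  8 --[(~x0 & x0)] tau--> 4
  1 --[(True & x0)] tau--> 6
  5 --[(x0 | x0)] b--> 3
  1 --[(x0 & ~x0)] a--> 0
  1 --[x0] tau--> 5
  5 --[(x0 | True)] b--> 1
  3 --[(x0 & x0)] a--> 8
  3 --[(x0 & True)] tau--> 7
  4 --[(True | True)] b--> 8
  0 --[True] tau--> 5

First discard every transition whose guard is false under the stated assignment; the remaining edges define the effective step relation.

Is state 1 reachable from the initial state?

After dropping false guards: 16 live edges.
Layer 0: {0}
Layer 1: {1,5}  now seen {0,1,5}
Layer 2: {3,6}  now seen {0,1,3,5,6}
Layer 3: {7,8}  now seen {0,1,3,5,6,7,8}
Layer 4: {4}  now seen {0,1,3,4,5,6,7,8}
Reach set: {0,1,3,4,5,6,7,8}
witness 1: tau

Answer: REACHABLE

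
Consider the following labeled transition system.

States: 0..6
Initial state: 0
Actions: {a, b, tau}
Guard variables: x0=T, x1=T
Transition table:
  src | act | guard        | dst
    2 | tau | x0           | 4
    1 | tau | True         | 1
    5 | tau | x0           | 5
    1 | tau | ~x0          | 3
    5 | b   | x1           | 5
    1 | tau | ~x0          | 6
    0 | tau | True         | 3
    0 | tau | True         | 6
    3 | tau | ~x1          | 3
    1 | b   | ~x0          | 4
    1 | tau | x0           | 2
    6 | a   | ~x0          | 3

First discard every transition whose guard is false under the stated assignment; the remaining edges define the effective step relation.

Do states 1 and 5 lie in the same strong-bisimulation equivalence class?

Bisimulation quotient by refinement:
  P[0] = {{0,1,2,3,4,5,6}}
  P[1] = {{0,1,2},{3,4,6},{5}}
  P[2] = {{0,2},{1},{3,4,6},{5}}
stable after 3 split(s): 4 block(s)
1∈{1}, 5∈{5}

Answer: NOT BISIMILAR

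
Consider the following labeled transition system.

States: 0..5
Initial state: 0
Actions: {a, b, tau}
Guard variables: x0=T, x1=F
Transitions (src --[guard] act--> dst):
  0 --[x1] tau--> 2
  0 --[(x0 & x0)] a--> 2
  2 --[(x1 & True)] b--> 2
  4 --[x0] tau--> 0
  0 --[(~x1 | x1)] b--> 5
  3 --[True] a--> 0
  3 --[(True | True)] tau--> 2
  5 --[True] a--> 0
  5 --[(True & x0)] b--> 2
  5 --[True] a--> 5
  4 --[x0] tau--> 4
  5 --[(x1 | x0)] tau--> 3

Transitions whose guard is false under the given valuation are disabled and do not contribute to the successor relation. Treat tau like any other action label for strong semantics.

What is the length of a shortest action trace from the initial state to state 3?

Breadth-first toward 3:
  L0 = {0}
  L1 = {2,5}
  L2 = {3}
3 enters at depth 2; path b·tau

Answer: 2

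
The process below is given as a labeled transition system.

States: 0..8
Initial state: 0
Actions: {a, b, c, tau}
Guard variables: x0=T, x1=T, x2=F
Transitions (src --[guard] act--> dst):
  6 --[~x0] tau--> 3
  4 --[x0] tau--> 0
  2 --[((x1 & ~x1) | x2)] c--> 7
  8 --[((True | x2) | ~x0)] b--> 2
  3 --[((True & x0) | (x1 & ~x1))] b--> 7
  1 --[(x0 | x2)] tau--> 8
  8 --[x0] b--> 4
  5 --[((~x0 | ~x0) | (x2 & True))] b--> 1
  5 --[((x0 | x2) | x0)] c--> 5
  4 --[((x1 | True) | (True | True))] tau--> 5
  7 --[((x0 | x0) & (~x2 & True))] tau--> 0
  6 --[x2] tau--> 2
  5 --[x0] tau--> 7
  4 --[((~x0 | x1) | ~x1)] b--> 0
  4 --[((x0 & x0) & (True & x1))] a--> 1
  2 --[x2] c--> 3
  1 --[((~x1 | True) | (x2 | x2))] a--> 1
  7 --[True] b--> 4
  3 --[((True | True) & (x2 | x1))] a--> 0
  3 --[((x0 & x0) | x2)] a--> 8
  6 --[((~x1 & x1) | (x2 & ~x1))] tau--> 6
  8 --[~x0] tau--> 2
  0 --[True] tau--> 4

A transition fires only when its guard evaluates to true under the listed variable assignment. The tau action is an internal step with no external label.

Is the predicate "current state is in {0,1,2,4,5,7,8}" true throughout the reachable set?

Answer: INVARIANT HOLDS

Working:
Inv-set: {0,1,2,4,5,7,8}
Reachable = {0,1,2,4,5,7,8}
  0: ok
  1: ok
  2: ok
  4: ok
  5: ok
  7: ok
  8: ok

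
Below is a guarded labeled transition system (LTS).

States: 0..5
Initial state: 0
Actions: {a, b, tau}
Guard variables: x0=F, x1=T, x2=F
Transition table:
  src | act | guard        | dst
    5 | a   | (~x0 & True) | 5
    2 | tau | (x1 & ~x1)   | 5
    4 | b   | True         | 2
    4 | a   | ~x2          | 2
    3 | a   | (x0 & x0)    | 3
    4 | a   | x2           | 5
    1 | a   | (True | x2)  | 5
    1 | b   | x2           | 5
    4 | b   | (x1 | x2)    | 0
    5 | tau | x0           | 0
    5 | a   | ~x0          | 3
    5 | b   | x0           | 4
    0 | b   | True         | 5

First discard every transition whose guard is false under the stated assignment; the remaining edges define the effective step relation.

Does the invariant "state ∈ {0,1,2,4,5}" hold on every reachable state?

Answer: INVARIANT VIOLATED at state 3

Trace:
Safe = {0,1,2,4,5}
Reach set: {0,3,5}
  0: ok
  3: ✗ unsafe
  5: ok
witness against invariant: b·a → 3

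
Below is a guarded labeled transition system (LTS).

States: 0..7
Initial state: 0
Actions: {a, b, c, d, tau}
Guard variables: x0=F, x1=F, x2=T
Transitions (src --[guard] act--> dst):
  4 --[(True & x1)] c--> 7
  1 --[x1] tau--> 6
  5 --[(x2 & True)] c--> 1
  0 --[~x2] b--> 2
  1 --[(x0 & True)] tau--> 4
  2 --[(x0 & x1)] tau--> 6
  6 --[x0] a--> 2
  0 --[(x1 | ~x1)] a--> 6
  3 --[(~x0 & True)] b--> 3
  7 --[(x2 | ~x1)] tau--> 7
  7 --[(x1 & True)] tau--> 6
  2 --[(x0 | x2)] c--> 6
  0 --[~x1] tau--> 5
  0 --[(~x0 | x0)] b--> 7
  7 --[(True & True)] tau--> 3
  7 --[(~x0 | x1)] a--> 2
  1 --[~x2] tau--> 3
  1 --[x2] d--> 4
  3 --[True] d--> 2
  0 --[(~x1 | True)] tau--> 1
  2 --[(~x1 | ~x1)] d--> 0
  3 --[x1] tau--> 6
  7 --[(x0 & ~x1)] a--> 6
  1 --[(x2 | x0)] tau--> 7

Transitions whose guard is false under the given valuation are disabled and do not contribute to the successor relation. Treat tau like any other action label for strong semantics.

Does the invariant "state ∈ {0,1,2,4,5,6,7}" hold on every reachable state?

Allowed set {0,1,2,4,5,6,7}
Reach set: {0,1,2,3,4,5,6,7}
  0: ✓
  1: ✓
  2: ✓
  3: outside
  4: ✓
  5: ✓
  6: ✓
  7: ✓
counterexample path to 3: b·tau

Answer: INVARIANT VIOLATED at state 3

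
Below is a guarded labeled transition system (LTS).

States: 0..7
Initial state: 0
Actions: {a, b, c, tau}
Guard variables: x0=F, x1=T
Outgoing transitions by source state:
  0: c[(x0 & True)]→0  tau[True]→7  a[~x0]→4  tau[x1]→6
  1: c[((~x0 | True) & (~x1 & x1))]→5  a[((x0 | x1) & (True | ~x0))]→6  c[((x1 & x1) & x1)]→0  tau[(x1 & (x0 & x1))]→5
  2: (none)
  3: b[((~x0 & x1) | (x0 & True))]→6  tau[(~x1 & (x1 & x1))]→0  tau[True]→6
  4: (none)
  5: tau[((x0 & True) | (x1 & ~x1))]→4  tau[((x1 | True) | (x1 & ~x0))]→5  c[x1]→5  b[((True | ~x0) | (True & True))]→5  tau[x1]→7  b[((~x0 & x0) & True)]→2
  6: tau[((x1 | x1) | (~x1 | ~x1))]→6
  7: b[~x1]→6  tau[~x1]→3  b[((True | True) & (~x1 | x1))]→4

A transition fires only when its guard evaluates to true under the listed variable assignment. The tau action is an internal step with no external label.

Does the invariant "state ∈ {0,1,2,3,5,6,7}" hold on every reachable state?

Inv-set: {0,1,2,3,5,6,7}
Reachable = {0,4,6,7}
  0: ✓
  4: VIOLATES
  6: ✓
  7: ✓
reach 4 via a — violates

Answer: INVARIANT VIOLATED at state 4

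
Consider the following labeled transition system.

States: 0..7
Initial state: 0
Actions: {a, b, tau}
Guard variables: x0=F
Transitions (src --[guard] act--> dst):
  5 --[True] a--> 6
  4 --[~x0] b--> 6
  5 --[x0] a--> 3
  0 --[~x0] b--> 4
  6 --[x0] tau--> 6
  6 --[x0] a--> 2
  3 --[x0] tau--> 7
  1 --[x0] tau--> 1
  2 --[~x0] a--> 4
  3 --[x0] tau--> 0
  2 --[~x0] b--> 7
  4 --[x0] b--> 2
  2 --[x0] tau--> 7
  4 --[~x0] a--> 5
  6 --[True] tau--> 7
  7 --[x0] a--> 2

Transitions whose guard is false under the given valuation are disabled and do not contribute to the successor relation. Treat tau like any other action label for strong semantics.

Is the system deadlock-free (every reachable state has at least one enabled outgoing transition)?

Reachable = {0,4,5,6,7}
  0: b→4  [deg 1]
  4: a→5  b→6  [deg 2]
  5: a→6  [deg 1]
  6: tau→7  [deg 1]
  7: ∅  [no exit]
witness 7: b·b·tau

Answer: DEADLOCK at state 7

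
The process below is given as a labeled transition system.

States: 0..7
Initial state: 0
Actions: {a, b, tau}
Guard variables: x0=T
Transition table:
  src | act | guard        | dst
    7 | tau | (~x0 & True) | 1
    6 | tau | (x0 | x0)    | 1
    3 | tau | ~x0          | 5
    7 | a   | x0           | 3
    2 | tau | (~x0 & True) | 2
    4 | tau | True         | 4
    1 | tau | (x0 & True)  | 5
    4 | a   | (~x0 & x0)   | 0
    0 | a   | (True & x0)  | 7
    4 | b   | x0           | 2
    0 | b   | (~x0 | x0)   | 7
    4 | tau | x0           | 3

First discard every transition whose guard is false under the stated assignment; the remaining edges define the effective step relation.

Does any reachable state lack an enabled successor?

Answer: DEADLOCK at state 3

Analysis:
R = {0,3,7}
  0: a→7  b→7  [deg 2]
  3: ∅  [deadlock]
  7: a→3  [deg 1]
Path to 3: a·a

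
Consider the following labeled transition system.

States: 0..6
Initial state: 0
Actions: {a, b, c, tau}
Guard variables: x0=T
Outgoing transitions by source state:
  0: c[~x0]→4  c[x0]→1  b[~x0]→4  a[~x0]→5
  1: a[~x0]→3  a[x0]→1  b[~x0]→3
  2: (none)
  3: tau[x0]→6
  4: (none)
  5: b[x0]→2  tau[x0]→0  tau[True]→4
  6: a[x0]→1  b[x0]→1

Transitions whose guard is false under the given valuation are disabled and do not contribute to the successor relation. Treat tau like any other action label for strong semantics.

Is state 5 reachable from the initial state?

Answer: UNREACHABLE

Analysis:
Guard filter leaves 8 enabled edge(s).
depth 0: {0}
depth 1: {1}  total {0,1}
Reachable = {0,1}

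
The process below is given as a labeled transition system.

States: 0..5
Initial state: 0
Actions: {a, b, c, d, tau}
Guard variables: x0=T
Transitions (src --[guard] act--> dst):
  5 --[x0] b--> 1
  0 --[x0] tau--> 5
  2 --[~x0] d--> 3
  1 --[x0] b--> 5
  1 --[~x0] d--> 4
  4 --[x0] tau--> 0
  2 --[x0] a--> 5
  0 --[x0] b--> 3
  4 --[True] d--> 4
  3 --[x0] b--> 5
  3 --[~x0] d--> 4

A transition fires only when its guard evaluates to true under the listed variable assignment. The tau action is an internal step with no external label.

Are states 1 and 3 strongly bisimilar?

Compute ~ classes (split until stable):
  P[0] = {{0,1,2,3,4,5}}
  P[1] = {{0},{1,3,5},{2},{4}}
4 equivalence class(es) (converged in 2)
[1]={1,3,5}  [3]={1,3,5}

Answer: BISIMILAR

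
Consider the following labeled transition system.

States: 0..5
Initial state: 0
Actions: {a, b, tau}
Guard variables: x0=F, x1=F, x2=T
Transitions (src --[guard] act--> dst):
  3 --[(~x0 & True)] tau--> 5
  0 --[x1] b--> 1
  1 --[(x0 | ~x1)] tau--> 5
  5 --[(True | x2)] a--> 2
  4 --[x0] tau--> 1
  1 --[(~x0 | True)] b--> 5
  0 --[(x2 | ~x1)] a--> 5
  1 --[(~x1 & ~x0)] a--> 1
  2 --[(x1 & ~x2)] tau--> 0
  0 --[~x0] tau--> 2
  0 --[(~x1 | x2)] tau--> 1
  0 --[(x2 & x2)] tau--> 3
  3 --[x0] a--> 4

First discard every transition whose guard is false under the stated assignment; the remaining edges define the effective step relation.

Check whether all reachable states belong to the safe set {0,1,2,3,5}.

Allowed set {0,1,2,3,5}
R = {0,1,2,3,5}
  0: ok
  1: ok
  2: ok
  3: ok
  5: ok

Answer: INVARIANT HOLDS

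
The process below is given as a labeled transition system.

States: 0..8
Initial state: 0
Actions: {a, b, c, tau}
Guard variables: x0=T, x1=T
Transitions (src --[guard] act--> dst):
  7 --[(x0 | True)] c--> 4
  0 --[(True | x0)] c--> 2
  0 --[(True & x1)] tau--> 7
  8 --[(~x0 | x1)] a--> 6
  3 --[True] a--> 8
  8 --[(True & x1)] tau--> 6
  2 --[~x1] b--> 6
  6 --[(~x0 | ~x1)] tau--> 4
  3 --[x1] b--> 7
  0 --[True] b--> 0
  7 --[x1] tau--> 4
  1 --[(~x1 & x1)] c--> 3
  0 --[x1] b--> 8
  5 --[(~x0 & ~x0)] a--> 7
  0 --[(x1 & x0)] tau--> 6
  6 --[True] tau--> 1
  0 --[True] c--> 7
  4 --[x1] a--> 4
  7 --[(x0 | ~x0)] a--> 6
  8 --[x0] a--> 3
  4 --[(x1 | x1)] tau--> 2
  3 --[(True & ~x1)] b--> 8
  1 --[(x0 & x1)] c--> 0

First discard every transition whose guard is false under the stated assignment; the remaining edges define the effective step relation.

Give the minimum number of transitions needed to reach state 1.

BFS to 1:
  L0 = {0}
  L1 = {2,6,7,8}
  L2 = {1,3,4}
first hit 1 at d=2 via tau·tau

Answer: 2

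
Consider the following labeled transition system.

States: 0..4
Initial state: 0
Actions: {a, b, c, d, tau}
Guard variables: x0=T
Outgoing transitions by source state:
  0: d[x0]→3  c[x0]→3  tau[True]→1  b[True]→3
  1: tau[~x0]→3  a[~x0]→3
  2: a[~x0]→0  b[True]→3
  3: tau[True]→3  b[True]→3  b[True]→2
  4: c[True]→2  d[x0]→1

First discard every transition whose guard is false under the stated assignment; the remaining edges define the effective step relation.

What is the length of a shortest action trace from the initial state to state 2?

BFS to 2:
  Layer 0: {0}
  Layer 1: {1,3}
  Layer 2: {2}
2 enters at depth 2; path b·b

Answer: 2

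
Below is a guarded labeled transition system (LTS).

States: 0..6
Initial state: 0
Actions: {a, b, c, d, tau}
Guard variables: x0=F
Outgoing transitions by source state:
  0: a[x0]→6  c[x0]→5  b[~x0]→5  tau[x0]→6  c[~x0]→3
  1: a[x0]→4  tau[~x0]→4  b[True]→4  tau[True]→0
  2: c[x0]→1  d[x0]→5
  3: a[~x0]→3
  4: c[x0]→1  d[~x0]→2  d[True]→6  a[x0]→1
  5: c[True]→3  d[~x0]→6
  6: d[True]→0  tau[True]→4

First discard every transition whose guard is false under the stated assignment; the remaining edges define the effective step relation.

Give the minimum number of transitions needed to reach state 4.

Answer: 3

Analysis:
Breadth-first toward 4:
  L0 = {0}
  L1 = {3,5}
  L2 = {6}
  L3 = {4}
4 enters at depth 3; path b·d·tau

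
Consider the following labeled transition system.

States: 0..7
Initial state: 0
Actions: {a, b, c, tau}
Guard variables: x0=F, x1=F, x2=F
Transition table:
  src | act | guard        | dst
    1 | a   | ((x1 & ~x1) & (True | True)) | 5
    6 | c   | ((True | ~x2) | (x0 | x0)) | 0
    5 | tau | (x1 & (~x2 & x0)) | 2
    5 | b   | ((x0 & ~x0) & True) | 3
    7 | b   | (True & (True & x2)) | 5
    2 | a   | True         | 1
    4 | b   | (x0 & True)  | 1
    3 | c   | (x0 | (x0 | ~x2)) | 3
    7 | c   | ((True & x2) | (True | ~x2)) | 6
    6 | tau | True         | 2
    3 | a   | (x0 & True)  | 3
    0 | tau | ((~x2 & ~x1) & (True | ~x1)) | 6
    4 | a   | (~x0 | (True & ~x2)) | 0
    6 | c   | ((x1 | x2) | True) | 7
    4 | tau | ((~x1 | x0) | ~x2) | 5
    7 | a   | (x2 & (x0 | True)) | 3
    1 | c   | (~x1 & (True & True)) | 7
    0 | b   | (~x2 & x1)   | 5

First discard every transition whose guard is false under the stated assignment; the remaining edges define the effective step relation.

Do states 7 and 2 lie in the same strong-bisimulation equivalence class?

Refine partition for ~:
  π0 = {{0,1,2,3,4,5,6,7}}
  π1 = {{0},{1,3,7},{2},{4},{5},{6}}
  π2 = {{0},{1,3},{2},{4},{5},{6},{7}}
  π3 = {{0},{1},{2},{3},{4},{5},{6},{7}}
stable after 4 split(s): 8 block(s)
7∈{7}, 2∈{2}

Answer: NOT BISIMILAR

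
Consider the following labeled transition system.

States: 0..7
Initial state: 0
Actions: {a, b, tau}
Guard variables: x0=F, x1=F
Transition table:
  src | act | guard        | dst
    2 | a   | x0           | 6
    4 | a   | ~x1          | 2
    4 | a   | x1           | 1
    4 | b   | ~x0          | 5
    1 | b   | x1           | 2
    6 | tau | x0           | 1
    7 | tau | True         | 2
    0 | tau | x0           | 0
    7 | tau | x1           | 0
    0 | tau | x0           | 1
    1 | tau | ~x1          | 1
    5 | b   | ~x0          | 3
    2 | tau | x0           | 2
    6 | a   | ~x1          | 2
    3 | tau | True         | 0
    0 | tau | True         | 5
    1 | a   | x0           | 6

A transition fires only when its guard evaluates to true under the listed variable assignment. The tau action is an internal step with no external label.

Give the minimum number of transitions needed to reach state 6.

BFS to 6:
  depth 0: {0}
  depth 1: {5}
  depth 2: {3}
6 never appears.

Answer: UNREACHABLE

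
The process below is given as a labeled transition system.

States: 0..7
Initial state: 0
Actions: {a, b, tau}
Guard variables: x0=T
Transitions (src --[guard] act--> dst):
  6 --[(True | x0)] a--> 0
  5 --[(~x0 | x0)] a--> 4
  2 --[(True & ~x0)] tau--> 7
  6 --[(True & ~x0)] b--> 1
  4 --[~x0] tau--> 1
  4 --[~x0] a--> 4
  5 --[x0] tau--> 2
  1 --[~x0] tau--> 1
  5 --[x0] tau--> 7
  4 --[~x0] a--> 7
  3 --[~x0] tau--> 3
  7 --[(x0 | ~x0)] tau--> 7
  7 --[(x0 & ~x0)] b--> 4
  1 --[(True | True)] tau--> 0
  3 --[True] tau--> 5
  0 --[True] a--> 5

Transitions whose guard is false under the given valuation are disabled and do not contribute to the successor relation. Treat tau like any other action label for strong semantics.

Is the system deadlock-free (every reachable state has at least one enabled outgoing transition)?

R = {0,2,4,5,7}
  0: a→5  [1 exit(s)]
  2: ∅  [STUCK]
  4: ∅  [STUCK]
  5: a→4  tau→2  tau→7  [3 exit(s)]
  7: tau→7  [1 exit(s)]
Path to 2: a·tau

Answer: DEADLOCK at state 2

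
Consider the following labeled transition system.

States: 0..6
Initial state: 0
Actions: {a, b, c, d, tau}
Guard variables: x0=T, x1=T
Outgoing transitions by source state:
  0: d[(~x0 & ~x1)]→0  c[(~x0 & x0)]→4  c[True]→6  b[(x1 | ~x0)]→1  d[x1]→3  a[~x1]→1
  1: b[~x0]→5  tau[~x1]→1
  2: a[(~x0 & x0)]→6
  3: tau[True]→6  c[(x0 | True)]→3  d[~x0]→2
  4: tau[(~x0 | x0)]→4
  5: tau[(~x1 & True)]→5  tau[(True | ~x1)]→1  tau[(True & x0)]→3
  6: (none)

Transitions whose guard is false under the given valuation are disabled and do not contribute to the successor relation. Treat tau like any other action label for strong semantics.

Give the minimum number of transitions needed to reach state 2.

Answer: UNREACHABLE

Working:
Breadth-first toward 2:
  depth 0: {0}
  depth 1: {1,3,6}
2 never appears.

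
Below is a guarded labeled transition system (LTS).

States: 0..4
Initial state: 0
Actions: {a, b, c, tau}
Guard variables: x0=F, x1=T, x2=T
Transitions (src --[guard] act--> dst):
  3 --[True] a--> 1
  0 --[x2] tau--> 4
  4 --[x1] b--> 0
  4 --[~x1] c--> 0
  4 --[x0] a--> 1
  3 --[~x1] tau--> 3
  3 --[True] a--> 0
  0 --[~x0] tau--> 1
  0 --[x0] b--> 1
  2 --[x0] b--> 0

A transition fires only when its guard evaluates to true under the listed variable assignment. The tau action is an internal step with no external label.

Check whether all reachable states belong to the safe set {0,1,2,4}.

Answer: INVARIANT HOLDS

Trace:
Safe = {0,1,2,4}
Reachable = {0,1,4}
  0: safe
  1: safe
  4: safe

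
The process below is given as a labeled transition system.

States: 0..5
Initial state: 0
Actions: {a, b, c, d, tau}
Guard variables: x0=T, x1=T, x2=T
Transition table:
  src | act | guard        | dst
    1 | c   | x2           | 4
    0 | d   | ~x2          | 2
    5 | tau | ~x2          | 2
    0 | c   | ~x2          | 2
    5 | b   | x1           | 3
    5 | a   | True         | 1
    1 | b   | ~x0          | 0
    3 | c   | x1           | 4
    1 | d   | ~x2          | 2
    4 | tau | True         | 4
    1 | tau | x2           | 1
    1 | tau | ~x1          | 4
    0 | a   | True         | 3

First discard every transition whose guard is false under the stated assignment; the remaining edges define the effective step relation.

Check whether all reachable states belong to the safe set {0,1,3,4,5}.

Inv-set: {0,1,3,4,5}
R = {0,3,4}
  0: ok
  3: ok
  4: ok

Answer: INVARIANT HOLDS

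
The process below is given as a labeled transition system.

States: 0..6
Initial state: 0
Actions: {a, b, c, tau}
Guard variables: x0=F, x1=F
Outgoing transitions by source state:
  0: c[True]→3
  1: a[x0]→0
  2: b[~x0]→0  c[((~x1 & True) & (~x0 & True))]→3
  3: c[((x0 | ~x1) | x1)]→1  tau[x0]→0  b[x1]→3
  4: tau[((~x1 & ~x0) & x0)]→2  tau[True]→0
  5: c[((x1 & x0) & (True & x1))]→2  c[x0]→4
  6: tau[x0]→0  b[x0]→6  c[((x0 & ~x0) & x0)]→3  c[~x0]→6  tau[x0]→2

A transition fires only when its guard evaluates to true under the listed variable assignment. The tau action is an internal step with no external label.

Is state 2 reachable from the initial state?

Answer: UNREACHABLE

Trace:
Guard filter leaves 6 enabled edge(s).
Layer 0: {0}
Layer 1: {3}  total {0,3}
Layer 2: {1}  total {0,1,3}
Reach set: {0,1,3}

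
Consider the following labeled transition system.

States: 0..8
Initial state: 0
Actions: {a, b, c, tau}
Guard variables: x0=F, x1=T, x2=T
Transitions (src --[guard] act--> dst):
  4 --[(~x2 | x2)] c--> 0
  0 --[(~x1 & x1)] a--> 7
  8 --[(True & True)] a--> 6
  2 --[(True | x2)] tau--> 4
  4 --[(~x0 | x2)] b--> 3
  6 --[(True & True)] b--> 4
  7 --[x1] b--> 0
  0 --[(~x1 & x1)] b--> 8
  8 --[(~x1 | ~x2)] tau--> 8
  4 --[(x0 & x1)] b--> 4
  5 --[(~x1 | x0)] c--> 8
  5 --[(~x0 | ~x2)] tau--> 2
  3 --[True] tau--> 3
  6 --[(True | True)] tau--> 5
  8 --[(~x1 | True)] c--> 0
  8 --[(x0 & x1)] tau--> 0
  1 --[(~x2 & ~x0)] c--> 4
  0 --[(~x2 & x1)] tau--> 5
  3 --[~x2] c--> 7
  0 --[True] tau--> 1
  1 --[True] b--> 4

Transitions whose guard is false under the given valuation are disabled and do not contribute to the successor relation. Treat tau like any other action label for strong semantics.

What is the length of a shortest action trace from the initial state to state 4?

Answer: 2

Trace:
Breadth-first toward 4:
  L0 = {0}
  L1 = {1}
  L2 = {4}
first hit 4 at d=2 via tau·b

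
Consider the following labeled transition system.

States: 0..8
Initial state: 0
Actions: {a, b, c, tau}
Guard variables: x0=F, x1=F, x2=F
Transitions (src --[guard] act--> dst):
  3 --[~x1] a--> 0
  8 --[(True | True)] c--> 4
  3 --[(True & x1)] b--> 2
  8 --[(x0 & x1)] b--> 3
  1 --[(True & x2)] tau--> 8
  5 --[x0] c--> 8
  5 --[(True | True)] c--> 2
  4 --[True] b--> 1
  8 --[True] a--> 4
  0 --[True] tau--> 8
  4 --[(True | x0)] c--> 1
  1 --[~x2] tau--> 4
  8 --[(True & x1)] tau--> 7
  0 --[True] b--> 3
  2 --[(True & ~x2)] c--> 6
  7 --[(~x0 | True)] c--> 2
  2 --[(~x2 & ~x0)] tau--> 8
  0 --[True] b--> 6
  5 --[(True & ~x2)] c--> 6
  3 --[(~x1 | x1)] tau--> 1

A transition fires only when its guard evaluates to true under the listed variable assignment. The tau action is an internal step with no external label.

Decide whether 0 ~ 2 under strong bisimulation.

Refine partition for ~:
  round 0: {{0,1,2,3,4,5,6,7,8}}
  round 1: {{0},{1},{2},{3},{4},{5,7},{6},{8}}
  round 2: {{0},{1},{2},{3},{4},{5},{6},{7},{8}}
Fixed point at round 3; 9 class(es).
0∈{0}, 2∈{2}

Answer: NOT BISIMILAR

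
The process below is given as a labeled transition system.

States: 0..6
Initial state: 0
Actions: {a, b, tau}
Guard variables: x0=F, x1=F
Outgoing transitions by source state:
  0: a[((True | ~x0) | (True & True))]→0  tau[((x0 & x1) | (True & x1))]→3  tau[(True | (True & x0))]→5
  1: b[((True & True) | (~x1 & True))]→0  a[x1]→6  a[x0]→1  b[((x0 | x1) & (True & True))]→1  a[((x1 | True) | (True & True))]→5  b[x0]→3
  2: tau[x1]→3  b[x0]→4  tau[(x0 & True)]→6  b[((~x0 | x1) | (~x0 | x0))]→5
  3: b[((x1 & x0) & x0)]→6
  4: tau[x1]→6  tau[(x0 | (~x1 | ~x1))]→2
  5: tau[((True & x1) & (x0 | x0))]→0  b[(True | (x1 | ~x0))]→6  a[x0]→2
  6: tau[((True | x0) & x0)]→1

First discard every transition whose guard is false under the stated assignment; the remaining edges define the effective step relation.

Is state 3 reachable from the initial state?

7 transition(s) survive guard evaluation.
Layer 0: {0}
Layer 1: {5}  total {0,5}
Layer 2: {6}  total {0,5,6}
Reach set: {0,5,6}

Answer: UNREACHABLE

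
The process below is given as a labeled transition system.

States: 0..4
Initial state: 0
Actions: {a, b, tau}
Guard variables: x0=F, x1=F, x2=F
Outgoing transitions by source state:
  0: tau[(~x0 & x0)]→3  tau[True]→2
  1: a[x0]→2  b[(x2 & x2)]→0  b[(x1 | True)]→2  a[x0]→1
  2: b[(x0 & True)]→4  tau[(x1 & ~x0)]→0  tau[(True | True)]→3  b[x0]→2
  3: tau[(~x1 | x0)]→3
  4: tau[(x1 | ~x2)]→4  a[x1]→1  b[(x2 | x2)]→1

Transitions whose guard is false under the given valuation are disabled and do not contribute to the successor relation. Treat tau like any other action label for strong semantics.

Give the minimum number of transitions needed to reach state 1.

Breadth-first toward 1:
  depth 0: {0}
  depth 1: {2}
  depth 2: {3}
1 never appears.

Answer: UNREACHABLE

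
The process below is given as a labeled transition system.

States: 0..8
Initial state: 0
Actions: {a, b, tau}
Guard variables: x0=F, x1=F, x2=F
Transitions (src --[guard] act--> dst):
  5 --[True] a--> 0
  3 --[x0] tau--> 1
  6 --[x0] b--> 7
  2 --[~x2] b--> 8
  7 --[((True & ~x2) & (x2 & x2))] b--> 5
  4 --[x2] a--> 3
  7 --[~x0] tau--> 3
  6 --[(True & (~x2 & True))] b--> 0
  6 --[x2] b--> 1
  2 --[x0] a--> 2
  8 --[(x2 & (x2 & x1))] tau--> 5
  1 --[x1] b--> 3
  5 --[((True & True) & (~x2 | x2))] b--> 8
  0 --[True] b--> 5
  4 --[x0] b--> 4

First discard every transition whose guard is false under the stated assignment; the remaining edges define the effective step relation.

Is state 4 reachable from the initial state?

Answer: UNREACHABLE

Trace:
After dropping false guards: 6 live edges.
L0 = {0}
L1 = {5}  now seen {0,5}
L2 = {8}  now seen {0,5,8}
R = {0,5,8}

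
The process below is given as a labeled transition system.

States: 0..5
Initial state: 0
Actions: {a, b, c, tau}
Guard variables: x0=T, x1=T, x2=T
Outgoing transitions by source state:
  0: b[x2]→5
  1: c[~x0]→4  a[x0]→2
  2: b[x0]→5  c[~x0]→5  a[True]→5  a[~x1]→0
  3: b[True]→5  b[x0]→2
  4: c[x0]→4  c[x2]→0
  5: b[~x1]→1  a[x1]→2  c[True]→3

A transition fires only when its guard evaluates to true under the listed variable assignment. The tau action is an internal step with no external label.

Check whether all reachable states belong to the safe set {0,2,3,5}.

Safe = {0,2,3,5}
Reach set: {0,2,3,5}
  0: safe
  2: safe
  3: safe
  5: safe

Answer: INVARIANT HOLDS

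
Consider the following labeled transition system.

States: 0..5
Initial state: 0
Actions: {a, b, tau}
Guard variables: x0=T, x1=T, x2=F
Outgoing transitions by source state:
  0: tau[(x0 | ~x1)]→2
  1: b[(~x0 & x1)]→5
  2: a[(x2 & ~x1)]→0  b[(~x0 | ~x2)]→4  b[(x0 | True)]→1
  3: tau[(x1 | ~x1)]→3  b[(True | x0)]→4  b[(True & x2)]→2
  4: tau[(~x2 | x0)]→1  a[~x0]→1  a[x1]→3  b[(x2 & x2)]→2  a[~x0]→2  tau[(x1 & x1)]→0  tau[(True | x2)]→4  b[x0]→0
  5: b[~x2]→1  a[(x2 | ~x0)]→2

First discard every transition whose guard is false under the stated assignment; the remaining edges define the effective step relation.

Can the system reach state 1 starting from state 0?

Guard filter leaves 11 enabled edge(s).
Layer 0: {0}
Layer 1: {2}  total {0,2}
Layer 2: {1,4}  total {0,1,2,4}
Layer 3: {3}  total {0,1,2,3,4}
Reach set: {0,1,2,3,4}
trace reaching 1: tau·b

Answer: REACHABLE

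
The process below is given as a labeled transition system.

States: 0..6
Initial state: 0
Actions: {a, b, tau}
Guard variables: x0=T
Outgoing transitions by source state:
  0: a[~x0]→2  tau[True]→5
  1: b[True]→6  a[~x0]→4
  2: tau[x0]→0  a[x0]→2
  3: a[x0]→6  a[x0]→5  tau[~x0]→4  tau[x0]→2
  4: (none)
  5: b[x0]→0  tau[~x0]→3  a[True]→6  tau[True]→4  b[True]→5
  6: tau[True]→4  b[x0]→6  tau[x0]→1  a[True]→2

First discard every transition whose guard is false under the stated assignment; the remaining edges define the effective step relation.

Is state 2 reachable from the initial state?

15 transition(s) survive guard evaluation.
L0 = {0}
L1 = {5}  now seen {0,5}
L2 = {4,6}  now seen {0,4,5,6}
L3 = {1,2}  now seen {0,1,2,4,5,6}
Reachable = {0,1,2,4,5,6}
Path to 2: tau·a·a

Answer: REACHABLE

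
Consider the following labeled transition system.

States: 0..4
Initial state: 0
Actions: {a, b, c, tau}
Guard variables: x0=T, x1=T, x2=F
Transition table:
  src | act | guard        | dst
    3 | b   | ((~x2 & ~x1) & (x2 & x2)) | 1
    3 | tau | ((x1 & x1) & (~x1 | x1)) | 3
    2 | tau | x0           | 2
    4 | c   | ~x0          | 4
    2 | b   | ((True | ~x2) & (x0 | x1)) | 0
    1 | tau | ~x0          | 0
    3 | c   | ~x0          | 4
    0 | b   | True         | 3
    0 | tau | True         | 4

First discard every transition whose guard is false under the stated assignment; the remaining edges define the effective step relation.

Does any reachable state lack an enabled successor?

Reachable = {0,3,4}
  0: b→3  tau→4  [2 out]
  3: tau→3  [1 out]
  4: ∅  [STUCK]
Path to 4: tau

Answer: DEADLOCK at state 4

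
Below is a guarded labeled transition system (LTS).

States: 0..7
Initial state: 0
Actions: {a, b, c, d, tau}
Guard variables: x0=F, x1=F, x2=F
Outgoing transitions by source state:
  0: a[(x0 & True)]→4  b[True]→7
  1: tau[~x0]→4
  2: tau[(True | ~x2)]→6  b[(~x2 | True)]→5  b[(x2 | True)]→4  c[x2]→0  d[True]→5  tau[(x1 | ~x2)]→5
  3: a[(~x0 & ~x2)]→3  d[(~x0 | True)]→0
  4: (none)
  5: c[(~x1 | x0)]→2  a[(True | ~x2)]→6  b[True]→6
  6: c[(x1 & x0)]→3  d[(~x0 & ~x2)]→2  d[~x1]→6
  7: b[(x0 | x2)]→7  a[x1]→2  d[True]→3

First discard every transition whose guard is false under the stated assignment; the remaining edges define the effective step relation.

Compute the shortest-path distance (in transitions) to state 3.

Breadth-first toward 3:
  depth 0: {0}
  depth 1: {7}
  depth 2: {3}
3 enters at depth 2; path b·d

Answer: 2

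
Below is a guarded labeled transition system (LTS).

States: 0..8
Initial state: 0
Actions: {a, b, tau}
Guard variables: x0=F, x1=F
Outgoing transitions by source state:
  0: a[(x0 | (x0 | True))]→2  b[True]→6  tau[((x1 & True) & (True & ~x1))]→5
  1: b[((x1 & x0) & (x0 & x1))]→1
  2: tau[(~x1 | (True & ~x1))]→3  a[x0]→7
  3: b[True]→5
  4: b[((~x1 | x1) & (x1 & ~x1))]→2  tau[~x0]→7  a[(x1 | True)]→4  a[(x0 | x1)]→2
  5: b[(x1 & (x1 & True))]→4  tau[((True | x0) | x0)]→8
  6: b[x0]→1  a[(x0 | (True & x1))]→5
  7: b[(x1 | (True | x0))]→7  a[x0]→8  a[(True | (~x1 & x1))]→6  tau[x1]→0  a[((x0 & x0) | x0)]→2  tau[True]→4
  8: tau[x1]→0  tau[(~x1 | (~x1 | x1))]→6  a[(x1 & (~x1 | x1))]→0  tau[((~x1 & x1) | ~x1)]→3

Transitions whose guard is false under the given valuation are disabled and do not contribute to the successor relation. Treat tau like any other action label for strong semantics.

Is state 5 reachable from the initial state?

Answer: REACHABLE

Analysis:
12 transition(s) survive guard evaluation.
Layer 0: {0}
Layer 1: {2,6}  now seen {0,2,6}
Layer 2: {3}  now seen {0,2,3,6}
Layer 3: {5}  now seen {0,2,3,5,6}
Layer 4: {8}  now seen {0,2,3,5,6,8}
Reachable = {0,2,3,5,6,8}
witness 5: a·tau·b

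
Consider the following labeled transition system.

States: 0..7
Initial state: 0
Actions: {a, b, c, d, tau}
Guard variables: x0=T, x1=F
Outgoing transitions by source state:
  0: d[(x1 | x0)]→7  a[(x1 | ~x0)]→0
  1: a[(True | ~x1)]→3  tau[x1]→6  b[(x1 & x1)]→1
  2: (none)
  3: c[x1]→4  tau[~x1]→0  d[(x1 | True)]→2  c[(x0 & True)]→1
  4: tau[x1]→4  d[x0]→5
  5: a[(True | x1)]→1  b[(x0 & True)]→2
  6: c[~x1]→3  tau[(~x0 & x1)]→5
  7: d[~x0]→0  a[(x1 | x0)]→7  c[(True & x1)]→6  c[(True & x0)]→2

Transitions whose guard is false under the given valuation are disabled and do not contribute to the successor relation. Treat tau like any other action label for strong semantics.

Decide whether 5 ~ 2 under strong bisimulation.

Compute ~ classes (split until stable):
  π0 = {{0,1,2,3,4,5,6,7}}
  π1 = {{0,4},{1},{2},{3},{5},{6},{7}}
  π2 = {{0},{1},{2},{3},{4},{5},{6},{7}}
Fixed point at round 3; 8 class(es).
[5]={5}  [2]={2}

Answer: NOT BISIMILAR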